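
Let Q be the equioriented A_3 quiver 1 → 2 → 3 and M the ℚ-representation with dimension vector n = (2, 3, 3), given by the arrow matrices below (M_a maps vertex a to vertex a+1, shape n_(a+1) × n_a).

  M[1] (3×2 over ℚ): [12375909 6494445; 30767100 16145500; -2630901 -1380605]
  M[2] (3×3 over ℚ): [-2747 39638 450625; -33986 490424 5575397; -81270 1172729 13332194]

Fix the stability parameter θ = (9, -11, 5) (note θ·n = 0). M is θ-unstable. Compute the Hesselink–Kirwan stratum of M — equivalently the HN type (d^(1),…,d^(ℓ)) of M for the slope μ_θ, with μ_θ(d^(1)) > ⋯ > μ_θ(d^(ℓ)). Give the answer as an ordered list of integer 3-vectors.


Interval decomposition of M: I[1,1], I[1,3], I[2,3]^2.
HN type (ℓ=4): μ^(1)=9; μ^(2)=5; μ^(3)=-1; μ^(4)=-11

((1, 0, 0); (0, 0, 3); (1, 1, 0); (0, 2, 0))


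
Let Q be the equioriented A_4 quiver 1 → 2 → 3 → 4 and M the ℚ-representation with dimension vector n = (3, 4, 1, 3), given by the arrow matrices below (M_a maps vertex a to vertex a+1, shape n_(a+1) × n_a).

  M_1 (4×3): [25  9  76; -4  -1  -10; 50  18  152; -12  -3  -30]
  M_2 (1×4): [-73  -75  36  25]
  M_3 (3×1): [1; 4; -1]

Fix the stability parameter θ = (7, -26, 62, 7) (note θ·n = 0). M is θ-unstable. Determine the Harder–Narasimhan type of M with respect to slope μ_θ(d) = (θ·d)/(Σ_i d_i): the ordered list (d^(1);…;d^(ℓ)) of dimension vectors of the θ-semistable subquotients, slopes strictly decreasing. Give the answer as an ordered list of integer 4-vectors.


Interval decomposition of M: I[1,1], I[1,2], I[1,4], I[2,2]^2, I[4,4]^2.
HN type (ℓ=4): μ^(1)=69/2; μ^(2)=7; μ^(3)=-19/2; μ^(4)=-26

((0, 0, 1, 1); (1, 0, 0, 2); (2, 2, 0, 0); (0, 2, 0, 0))


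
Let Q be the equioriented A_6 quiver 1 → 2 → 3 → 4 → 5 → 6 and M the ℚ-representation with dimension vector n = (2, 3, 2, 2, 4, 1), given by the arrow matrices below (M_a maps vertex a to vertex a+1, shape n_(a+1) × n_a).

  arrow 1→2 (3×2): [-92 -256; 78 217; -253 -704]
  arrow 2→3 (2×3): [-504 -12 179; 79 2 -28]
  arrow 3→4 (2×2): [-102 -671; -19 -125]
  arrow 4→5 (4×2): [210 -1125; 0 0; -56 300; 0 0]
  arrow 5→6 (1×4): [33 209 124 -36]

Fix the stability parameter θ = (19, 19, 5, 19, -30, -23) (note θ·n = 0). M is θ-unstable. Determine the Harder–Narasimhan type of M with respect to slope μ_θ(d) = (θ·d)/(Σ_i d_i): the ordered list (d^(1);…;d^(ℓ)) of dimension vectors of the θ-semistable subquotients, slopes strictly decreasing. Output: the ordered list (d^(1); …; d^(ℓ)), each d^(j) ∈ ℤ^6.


Interval decomposition of M: I[1,4], I[1,6], I[2,2], I[5,5]^3.
HN type (ℓ=4): μ^(1)=19; μ^(2)=43/3; μ^(3)=3/2; μ^(4)=-30

((0, 1, 0, 1, 0, 0); (1, 1, 1, 0, 0, 0); (1, 1, 1, 1, 1, 1); (0, 0, 0, 0, 3, 0))


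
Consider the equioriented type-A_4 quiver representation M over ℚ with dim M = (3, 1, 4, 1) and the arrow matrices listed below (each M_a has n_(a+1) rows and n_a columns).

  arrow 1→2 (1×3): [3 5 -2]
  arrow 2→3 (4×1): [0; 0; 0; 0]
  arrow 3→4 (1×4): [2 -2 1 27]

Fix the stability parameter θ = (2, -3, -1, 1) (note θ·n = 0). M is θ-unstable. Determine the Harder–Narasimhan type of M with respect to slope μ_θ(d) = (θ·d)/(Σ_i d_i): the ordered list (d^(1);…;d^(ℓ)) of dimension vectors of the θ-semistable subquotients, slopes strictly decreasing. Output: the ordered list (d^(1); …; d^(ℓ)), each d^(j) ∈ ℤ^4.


Interval decomposition of M: I[1,1]^2, I[1,2], I[3,3]^3, I[3,4].
HN type (ℓ=4): μ^(1)=2; μ^(2)=1; μ^(3)=-1/2; μ^(4)=-1

((2, 0, 0, 0); (0, 0, 0, 1); (1, 1, 0, 0); (0, 0, 4, 0))


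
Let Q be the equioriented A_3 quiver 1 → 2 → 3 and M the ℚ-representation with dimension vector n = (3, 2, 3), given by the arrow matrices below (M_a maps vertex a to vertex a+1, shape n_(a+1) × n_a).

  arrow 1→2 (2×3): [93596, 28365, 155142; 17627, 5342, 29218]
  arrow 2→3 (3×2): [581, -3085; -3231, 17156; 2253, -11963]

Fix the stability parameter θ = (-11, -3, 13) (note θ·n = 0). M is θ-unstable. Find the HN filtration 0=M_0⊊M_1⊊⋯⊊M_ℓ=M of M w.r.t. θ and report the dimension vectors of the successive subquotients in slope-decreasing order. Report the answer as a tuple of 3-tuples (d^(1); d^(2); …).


Interval decomposition of M: I[1,1], I[1,3]^2, I[3,3].
HN type (ℓ=3): μ^(1)=13; μ^(2)=-3; μ^(3)=-11

((0, 0, 3); (0, 2, 0); (3, 0, 0))


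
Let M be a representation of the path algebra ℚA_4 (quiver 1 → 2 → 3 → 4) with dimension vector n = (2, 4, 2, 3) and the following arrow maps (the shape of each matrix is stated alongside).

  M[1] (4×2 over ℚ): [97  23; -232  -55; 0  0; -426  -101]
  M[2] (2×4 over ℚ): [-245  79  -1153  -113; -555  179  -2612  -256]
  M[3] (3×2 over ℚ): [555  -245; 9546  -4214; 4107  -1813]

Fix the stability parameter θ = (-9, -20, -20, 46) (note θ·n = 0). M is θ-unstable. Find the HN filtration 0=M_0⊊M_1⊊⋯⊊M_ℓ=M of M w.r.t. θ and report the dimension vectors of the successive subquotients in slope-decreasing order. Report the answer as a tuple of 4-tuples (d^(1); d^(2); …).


Barcode: M ≅ I[1,3], I[1,4], I[2,2]^2, I[4,4]^2. HN layers by μ_θ (3 steps, strictly decreasing):
  μ^(1)=46; μ^(2)=-49/3; μ^(3)=-20

((0, 0, 0, 3); (2, 2, 2, 0); (0, 2, 0, 0))


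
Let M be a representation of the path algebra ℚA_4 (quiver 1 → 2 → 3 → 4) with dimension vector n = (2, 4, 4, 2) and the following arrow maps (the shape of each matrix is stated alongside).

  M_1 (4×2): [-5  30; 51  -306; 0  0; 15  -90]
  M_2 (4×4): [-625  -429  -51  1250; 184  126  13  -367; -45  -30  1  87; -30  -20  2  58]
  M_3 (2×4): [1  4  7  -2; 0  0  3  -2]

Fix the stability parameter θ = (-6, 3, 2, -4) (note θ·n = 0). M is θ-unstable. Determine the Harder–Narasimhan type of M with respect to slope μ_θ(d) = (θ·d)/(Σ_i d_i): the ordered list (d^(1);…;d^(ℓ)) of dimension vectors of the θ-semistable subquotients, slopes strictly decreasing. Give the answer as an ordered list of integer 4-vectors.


Barcode: M ≅ I[1,1], I[1,3], I[2,3], I[2,4]^2. HN layers by μ_θ (3 steps, strictly decreasing):
  μ^(1)=5/2; μ^(2)=1/3; μ^(3)=-6

((0, 2, 2, 0); (0, 2, 2, 2); (2, 0, 0, 0))


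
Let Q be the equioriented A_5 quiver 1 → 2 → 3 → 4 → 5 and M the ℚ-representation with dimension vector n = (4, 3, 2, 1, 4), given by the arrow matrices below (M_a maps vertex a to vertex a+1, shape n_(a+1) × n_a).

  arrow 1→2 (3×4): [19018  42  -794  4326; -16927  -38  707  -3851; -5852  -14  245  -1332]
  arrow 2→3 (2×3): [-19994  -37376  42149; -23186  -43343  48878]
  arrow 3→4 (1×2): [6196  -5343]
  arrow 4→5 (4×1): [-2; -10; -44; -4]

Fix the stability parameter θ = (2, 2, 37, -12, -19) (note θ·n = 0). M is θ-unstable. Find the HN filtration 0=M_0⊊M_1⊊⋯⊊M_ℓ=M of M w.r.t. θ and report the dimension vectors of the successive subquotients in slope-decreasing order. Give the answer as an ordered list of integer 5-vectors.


Barcode: M ≅ I[1,1], I[1,2], I[1,3], I[1,5], I[5,5]^3. HN layers by μ_θ (3 steps, strictly decreasing):
  μ^(1)=37; μ^(2)=2; μ^(3)=-19

((0, 0, 1, 0, 0); (4, 3, 1, 1, 1); (0, 0, 0, 0, 3))


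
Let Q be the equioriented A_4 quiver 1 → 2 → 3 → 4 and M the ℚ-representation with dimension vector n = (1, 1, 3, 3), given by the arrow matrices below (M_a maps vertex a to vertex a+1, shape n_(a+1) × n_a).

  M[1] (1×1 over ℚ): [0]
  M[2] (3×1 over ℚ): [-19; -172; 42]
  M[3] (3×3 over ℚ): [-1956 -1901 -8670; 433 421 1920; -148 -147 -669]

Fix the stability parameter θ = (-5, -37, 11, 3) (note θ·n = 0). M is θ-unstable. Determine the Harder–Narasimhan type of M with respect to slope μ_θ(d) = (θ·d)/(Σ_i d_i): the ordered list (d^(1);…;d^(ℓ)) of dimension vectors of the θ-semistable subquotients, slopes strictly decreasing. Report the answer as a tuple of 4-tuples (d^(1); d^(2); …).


Interval decomposition of M: I[1,1], I[2,4], I[3,4]^2.
HN type (ℓ=3): μ^(1)=7; μ^(2)=-5; μ^(3)=-37

((0, 0, 3, 3); (1, 0, 0, 0); (0, 1, 0, 0))


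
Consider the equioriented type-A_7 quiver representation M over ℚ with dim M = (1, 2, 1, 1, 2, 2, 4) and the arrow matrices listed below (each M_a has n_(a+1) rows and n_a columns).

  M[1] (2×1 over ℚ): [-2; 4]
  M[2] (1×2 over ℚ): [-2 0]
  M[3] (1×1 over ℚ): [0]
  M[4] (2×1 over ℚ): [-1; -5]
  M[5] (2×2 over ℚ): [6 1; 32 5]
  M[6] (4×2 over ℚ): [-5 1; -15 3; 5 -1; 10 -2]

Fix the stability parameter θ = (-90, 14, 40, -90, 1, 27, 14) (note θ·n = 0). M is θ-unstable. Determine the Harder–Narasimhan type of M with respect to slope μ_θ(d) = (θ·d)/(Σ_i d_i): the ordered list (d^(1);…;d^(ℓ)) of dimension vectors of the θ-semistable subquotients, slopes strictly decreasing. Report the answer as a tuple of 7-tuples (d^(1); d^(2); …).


Barcode: M ≅ I[1,3], I[2,2], I[4,7], I[5,6], I[7,7]^3. HN layers by μ_θ (6 steps, strictly decreasing):
  μ^(1)=40; μ^(2)=27; μ^(3)=41/2; μ^(4)=14; μ^(5)=1; μ^(6)=-90

((0, 0, 1, 0, 0, 0, 0); (0, 0, 0, 0, 0, 1, 0); (0, 0, 0, 0, 0, 1, 1); (0, 2, 0, 0, 0, 0, 3); (0, 0, 0, 0, 2, 0, 0); (1, 0, 0, 1, 0, 0, 0))


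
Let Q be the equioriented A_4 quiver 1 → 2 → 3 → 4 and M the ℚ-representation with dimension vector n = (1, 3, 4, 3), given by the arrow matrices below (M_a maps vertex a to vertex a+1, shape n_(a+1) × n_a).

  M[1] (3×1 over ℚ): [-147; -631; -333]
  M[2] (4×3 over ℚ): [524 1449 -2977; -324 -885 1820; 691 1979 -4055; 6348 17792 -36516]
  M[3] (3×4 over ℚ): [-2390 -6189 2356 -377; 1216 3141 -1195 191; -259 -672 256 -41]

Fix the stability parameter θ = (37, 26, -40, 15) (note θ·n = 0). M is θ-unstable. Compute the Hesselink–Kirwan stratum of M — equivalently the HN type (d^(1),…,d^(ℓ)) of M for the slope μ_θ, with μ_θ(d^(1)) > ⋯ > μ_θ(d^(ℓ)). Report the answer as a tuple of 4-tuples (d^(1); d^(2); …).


Via rank(M_{q-1}∘⋯∘M_p): M ≅ I[1,4], I[2,4]^2, I[3,3].
μ_θ-semistable layers: μ^(1)=15; μ^(2)=23/3; μ^(3)=-7; μ^(4)=-40

((0, 0, 0, 3); (1, 1, 1, 0); (0, 2, 2, 0); (0, 0, 1, 0))


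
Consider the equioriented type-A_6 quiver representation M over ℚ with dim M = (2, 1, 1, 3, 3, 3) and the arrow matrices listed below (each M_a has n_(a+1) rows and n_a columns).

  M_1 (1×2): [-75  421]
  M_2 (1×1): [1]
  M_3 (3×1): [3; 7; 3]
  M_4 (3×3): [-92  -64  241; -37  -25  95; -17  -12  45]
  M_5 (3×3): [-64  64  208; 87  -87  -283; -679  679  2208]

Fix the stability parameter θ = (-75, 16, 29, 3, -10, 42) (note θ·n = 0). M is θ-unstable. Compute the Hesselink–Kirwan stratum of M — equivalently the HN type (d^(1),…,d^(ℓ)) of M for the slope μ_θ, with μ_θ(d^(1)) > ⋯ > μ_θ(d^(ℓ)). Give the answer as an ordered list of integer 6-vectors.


Interval decomposition of M: I[1,1], I[1,5], I[4,6]^2, I[6,6].
HN type (ℓ=4): μ^(1)=42; μ^(2)=19/2; μ^(3)=-7/2; μ^(4)=-75

((0, 0, 0, 0, 0, 3); (0, 1, 1, 1, 1, 0); (0, 0, 0, 2, 2, 0); (2, 0, 0, 0, 0, 0))


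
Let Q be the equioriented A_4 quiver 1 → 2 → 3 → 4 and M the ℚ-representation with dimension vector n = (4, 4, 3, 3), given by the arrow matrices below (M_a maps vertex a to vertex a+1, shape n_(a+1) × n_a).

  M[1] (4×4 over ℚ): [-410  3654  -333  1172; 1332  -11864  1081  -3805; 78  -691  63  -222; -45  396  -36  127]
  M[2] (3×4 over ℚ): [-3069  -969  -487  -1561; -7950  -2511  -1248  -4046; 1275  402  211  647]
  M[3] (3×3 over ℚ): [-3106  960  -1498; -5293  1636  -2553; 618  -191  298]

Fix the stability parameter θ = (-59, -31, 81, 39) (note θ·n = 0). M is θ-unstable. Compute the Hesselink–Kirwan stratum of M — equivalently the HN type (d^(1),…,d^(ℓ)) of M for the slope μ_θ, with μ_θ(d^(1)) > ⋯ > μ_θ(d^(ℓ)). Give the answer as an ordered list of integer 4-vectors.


Interval decomposition of M: I[1,2]^2, I[1,4]^2, I[3,3], I[4,4].
HN type (ℓ=5): μ^(1)=81; μ^(2)=60; μ^(3)=39; μ^(4)=-31; μ^(5)=-59

((0, 0, 1, 0); (0, 0, 2, 2); (0, 0, 0, 1); (0, 4, 0, 0); (4, 0, 0, 0))


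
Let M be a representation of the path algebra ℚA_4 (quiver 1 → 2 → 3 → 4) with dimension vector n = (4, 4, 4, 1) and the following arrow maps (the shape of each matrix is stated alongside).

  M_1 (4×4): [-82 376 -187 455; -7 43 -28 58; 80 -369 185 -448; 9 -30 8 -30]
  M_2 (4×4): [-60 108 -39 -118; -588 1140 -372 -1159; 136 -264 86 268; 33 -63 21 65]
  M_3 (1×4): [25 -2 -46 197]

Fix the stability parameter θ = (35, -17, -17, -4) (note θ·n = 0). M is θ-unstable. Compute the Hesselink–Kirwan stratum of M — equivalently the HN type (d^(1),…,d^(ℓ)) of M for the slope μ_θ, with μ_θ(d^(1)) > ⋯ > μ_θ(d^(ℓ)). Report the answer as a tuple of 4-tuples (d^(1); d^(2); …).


Barcode: M ≅ I[1,2], I[1,3]^2, I[1,4], I[3,3]. HN layers by μ_θ (4 steps, strictly decreasing):
  μ^(1)=9; μ^(2)=1/3; μ^(3)=-3/4; μ^(4)=-17

((1, 1, 0, 0); (2, 2, 2, 0); (1, 1, 1, 1); (0, 0, 1, 0))


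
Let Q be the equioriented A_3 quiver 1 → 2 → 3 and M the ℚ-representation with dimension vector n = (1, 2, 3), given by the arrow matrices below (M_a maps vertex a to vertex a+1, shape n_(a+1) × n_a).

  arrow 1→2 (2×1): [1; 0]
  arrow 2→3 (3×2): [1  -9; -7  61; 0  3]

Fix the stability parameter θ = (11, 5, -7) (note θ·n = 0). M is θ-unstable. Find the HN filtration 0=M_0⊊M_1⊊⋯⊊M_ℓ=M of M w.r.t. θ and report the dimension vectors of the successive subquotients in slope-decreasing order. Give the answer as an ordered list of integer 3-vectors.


Interval decomposition of M: I[1,3], I[2,3], I[3,3].
HN type (ℓ=3): μ^(1)=3; μ^(2)=-1; μ^(3)=-7

((1, 1, 1); (0, 1, 1); (0, 0, 1))


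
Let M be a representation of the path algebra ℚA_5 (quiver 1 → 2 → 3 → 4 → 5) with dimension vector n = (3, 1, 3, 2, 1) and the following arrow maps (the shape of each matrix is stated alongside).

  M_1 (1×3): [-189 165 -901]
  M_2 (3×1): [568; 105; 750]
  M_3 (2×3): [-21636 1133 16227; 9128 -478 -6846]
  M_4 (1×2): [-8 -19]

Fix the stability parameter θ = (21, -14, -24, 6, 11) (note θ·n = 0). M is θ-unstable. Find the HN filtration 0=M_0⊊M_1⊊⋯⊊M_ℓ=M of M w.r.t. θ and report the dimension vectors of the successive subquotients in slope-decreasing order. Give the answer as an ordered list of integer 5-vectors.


Interval decomposition of M: I[1,1]^2, I[1,5], I[3,3], I[3,4].
HN type (ℓ=5): μ^(1)=21; μ^(2)=11; μ^(3)=6; μ^(4)=-17/3; μ^(5)=-24

((2, 0, 0, 0, 0); (0, 0, 0, 0, 1); (0, 0, 0, 2, 0); (1, 1, 1, 0, 0); (0, 0, 2, 0, 0))


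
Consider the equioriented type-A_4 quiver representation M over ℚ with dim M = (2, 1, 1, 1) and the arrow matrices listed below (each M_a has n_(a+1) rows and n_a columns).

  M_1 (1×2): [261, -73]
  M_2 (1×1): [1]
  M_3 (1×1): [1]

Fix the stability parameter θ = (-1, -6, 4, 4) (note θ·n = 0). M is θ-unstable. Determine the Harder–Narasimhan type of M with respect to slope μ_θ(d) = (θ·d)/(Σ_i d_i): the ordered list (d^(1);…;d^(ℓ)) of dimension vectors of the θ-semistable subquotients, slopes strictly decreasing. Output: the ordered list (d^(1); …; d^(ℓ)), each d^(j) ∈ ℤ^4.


Interval decomposition of M: I[1,1], I[1,4].
HN type (ℓ=3): μ^(1)=4; μ^(2)=-1; μ^(3)=-7/2

((0, 0, 1, 1); (1, 0, 0, 0); (1, 1, 0, 0))


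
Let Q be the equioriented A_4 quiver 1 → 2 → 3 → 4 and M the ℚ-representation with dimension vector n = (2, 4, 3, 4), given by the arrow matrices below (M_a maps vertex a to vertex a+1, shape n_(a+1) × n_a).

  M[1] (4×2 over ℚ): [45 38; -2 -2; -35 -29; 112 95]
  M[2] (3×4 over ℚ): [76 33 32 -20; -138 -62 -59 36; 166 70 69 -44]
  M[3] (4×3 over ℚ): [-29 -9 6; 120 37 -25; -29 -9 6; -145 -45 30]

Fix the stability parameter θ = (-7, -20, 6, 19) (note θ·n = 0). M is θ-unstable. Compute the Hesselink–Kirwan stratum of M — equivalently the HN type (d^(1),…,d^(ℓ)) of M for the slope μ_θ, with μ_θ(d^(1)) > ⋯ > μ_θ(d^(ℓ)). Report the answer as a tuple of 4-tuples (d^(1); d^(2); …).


Interval decomposition of M: I[1,2], I[1,4], I[2,2], I[2,3], I[3,4], I[4,4]^2.
HN type (ℓ=4): μ^(1)=19; μ^(2)=6; μ^(3)=-27/2; μ^(4)=-20

((0, 0, 0, 4); (0, 0, 3, 0); (2, 2, 0, 0); (0, 2, 0, 0))


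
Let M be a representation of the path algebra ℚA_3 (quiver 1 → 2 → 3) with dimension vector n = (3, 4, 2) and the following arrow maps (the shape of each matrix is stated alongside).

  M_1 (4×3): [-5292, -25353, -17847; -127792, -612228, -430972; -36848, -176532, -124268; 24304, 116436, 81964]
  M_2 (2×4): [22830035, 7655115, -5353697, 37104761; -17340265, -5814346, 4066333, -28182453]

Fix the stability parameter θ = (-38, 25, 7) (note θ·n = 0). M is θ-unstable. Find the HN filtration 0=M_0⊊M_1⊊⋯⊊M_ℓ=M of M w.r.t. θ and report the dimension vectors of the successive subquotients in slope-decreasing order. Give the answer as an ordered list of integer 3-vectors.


Barcode: M ≅ I[1,1]^2, I[1,3], I[2,2]^2, I[2,3]. HN layers by μ_θ (3 steps, strictly decreasing):
  μ^(1)=25; μ^(2)=16; μ^(3)=-38

((0, 2, 0); (0, 2, 2); (3, 0, 0))


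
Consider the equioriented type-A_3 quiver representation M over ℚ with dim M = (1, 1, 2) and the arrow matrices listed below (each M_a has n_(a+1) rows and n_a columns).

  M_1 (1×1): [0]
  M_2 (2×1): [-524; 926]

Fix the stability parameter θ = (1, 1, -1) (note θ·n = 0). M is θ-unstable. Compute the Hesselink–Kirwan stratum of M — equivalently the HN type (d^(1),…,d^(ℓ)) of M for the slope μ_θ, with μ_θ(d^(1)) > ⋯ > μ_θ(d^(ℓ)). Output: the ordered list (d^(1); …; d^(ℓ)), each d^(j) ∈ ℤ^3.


Interval decomposition of M: I[1,1], I[2,3], I[3,3].
HN type (ℓ=3): μ^(1)=1; μ^(2)=0; μ^(3)=-1

((1, 0, 0); (0, 1, 1); (0, 0, 1))


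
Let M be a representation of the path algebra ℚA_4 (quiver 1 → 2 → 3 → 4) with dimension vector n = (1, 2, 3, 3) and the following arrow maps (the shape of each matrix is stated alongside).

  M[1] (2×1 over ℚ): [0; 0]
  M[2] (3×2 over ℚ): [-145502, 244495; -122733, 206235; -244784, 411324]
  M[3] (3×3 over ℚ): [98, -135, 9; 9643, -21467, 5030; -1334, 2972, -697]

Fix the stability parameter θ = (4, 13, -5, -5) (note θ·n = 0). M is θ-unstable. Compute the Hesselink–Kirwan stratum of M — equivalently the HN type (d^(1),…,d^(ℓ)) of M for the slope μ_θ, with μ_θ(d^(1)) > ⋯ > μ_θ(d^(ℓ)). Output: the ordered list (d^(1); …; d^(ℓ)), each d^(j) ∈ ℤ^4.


Interval decomposition of M: I[1,1], I[2,4]^2, I[3,4].
HN type (ℓ=3): μ^(1)=4; μ^(2)=1; μ^(3)=-5

((1, 0, 0, 0); (0, 2, 2, 2); (0, 0, 1, 1))


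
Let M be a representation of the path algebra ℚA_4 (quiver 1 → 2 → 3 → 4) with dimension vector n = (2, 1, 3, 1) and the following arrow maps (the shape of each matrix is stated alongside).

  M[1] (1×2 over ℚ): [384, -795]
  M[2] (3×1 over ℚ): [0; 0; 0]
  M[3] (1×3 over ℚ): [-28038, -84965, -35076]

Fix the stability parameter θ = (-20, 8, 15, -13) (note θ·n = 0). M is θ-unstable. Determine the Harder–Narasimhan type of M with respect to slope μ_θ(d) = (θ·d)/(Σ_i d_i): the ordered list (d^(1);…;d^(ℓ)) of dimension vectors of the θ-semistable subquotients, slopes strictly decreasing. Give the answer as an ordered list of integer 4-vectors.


Interval decomposition of M: I[1,1], I[1,2], I[3,3]^2, I[3,4].
HN type (ℓ=4): μ^(1)=15; μ^(2)=8; μ^(3)=1; μ^(4)=-20

((0, 0, 2, 0); (0, 1, 0, 0); (0, 0, 1, 1); (2, 0, 0, 0))


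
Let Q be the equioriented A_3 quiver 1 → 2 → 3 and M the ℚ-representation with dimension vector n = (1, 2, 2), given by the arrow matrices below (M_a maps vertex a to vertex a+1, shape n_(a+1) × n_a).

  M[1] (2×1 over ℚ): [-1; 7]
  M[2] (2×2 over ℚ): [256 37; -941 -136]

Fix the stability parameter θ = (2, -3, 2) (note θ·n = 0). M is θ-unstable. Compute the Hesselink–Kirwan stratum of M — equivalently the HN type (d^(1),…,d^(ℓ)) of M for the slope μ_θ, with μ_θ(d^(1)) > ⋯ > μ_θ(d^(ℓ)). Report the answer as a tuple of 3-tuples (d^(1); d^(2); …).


Barcode: M ≅ I[1,3], I[2,3]. HN layers by μ_θ (3 steps, strictly decreasing):
  μ^(1)=2; μ^(2)=-1/2; μ^(3)=-3

((0, 0, 2); (1, 1, 0); (0, 1, 0))


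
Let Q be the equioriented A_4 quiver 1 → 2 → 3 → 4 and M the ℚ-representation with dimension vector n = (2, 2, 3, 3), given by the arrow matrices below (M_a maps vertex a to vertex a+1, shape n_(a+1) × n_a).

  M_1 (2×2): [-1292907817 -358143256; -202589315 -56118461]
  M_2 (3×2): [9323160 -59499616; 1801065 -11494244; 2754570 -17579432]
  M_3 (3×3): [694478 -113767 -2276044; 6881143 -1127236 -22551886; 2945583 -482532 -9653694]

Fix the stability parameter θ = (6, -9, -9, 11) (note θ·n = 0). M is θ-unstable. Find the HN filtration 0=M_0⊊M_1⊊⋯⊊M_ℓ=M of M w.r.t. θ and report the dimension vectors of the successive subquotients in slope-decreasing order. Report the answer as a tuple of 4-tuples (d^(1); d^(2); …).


Interval decomposition of M: I[1,2], I[1,4], I[3,3], I[3,4], I[4,4].
HN type (ℓ=4): μ^(1)=11; μ^(2)=-3/2; μ^(3)=-4; μ^(4)=-9

((0, 0, 0, 3); (1, 1, 0, 0); (1, 1, 1, 0); (0, 0, 2, 0))


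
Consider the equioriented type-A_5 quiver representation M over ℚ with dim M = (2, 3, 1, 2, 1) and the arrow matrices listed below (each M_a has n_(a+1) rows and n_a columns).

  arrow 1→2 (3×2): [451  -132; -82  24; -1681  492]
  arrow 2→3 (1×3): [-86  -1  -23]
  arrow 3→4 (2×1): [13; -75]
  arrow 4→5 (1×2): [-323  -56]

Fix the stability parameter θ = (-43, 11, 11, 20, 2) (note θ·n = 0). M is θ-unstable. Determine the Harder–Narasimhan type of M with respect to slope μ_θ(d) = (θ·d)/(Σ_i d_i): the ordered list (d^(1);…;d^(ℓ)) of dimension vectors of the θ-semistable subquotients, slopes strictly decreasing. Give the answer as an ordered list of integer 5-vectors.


Via rank(M_{q-1}∘⋯∘M_p): M ≅ I[1,1], I[1,5], I[2,2]^2, I[4,4].
μ_θ-semistable layers: μ^(1)=20; μ^(2)=11; μ^(3)=-43

((0, 0, 0, 1, 0); (0, 3, 1, 1, 1); (2, 0, 0, 0, 0))


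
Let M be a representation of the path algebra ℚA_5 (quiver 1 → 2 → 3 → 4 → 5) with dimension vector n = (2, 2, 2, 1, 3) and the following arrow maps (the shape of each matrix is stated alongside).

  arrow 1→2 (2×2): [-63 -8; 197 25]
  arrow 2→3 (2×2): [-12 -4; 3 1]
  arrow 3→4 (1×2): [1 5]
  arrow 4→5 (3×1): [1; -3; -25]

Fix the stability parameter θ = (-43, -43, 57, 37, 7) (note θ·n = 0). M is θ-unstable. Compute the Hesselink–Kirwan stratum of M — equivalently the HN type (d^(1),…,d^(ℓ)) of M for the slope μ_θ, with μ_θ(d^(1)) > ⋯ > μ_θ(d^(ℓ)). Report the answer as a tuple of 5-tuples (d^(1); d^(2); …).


Via rank(M_{q-1}∘⋯∘M_p): M ≅ I[1,2], I[1,5], I[3,3], I[5,5]^2.
μ_θ-semistable layers: μ^(1)=57; μ^(2)=101/3; μ^(3)=7; μ^(4)=-43

((0, 0, 1, 0, 0); (0, 0, 1, 1, 1); (0, 0, 0, 0, 2); (2, 2, 0, 0, 0))


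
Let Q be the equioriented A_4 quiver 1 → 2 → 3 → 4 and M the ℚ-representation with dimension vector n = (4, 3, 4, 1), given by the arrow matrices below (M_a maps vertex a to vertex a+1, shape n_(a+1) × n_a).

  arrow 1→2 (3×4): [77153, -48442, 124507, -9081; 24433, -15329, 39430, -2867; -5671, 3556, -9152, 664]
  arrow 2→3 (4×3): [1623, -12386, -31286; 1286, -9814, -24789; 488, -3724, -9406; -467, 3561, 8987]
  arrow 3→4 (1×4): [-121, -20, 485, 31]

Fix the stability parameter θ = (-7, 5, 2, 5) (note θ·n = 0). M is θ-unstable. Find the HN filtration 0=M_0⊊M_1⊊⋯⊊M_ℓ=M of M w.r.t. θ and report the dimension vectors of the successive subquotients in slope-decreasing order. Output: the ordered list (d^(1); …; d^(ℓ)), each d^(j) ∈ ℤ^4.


Interval decomposition of M: I[1,1], I[1,3]^2, I[1,4], I[3,3].
HN type (ℓ=4): μ^(1)=5; μ^(2)=7/2; μ^(3)=2; μ^(4)=-7

((0, 0, 0, 1); (0, 3, 3, 0); (0, 0, 1, 0); (4, 0, 0, 0))


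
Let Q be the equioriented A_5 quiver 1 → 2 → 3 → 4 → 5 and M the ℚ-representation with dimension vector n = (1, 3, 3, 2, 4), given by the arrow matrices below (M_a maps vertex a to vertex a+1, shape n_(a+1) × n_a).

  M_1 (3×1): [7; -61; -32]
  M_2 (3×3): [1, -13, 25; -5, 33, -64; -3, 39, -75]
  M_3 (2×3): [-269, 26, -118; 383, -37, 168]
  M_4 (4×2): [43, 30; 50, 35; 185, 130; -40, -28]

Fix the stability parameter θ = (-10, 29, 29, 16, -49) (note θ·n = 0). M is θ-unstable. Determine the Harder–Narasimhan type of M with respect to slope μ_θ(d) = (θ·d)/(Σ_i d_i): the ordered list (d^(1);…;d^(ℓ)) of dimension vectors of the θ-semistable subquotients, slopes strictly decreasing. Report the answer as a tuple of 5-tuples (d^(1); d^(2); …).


Via rank(M_{q-1}∘⋯∘M_p): M ≅ I[1,2], I[2,5]^2, I[3,3], I[5,5]^2.
μ_θ-semistable layers: μ^(1)=29; μ^(2)=25/4; μ^(3)=-10; μ^(4)=-49

((0, 1, 1, 0, 0); (0, 2, 2, 2, 2); (1, 0, 0, 0, 0); (0, 0, 0, 0, 2))


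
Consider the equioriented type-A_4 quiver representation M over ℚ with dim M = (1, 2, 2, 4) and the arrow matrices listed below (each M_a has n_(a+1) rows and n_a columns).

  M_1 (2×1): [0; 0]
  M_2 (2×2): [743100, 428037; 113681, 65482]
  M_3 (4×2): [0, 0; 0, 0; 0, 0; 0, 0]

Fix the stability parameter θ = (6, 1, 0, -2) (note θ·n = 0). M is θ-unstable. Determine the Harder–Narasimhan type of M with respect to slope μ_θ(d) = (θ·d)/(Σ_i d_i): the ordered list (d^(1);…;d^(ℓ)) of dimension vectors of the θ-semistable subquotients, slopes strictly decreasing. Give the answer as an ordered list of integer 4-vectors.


Via rank(M_{q-1}∘⋯∘M_p): M ≅ I[1,1], I[2,3]^2, I[4,4]^4.
μ_θ-semistable layers: μ^(1)=6; μ^(2)=1/2; μ^(3)=-2

((1, 0, 0, 0); (0, 2, 2, 0); (0, 0, 0, 4))


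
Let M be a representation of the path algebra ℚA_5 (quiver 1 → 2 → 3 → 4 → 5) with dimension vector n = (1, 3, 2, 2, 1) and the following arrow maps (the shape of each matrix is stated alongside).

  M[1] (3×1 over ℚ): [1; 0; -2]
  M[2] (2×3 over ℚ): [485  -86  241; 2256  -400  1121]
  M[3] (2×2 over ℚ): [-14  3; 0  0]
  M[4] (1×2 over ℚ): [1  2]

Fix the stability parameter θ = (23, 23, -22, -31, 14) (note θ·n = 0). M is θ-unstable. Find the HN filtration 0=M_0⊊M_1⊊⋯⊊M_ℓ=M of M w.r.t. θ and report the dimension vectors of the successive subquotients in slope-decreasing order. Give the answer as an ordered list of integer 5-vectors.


Barcode: M ≅ I[1,3], I[2,2], I[2,5], I[4,4]. HN layers by μ_θ (5 steps, strictly decreasing):
  μ^(1)=23; μ^(2)=14; μ^(3)=8; μ^(4)=-10; μ^(5)=-31

((0, 1, 0, 0, 0); (0, 0, 0, 0, 1); (1, 1, 1, 0, 0); (0, 1, 1, 1, 0); (0, 0, 0, 1, 0))


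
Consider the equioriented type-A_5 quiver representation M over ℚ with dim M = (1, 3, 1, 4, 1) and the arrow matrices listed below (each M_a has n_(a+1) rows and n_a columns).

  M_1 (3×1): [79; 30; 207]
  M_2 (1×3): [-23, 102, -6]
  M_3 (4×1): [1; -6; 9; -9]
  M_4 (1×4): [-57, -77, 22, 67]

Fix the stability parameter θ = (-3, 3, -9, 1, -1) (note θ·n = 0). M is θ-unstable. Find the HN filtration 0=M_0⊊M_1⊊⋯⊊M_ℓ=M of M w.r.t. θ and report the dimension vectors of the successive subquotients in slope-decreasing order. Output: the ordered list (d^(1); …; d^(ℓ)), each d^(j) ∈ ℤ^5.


Interval decomposition of M: I[1,4], I[2,2]^2, I[4,4]^2, I[4,5].
HN type (ℓ=4): μ^(1)=3; μ^(2)=1; μ^(3)=0; μ^(4)=-3

((0, 2, 0, 0, 0); (0, 0, 0, 3, 0); (0, 0, 0, 1, 1); (1, 1, 1, 0, 0))


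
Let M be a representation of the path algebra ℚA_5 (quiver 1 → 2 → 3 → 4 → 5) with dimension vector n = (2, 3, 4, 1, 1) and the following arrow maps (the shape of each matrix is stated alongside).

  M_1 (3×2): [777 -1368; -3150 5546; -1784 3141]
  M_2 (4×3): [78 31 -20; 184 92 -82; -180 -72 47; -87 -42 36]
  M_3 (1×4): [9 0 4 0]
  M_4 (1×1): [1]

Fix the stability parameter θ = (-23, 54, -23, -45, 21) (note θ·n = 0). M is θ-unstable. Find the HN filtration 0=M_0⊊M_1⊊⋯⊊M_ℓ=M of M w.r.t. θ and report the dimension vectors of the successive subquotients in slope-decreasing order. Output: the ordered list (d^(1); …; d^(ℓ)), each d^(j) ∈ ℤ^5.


Barcode: M ≅ I[1,3], I[1,5], I[2,3], I[3,3]. HN layers by μ_θ (4 steps, strictly decreasing):
  μ^(1)=21; μ^(2)=31/2; μ^(3)=-14/3; μ^(4)=-23

((0, 0, 0, 0, 1); (0, 2, 2, 0, 0); (0, 1, 1, 1, 0); (2, 0, 1, 0, 0))


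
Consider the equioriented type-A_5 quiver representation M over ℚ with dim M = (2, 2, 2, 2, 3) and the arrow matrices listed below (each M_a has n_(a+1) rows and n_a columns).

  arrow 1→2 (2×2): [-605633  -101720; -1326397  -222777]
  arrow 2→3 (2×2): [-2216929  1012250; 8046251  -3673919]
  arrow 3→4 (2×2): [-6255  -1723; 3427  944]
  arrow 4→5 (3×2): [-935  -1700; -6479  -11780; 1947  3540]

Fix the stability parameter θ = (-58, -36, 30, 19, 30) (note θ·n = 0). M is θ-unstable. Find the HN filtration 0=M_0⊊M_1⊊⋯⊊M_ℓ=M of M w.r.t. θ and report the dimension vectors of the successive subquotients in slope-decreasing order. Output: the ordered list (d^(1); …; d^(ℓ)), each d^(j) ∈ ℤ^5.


Via rank(M_{q-1}∘⋯∘M_p): M ≅ I[1,4], I[1,5], I[5,5]^2.
μ_θ-semistable layers: μ^(1)=30; μ^(2)=49/2; μ^(3)=-36; μ^(4)=-58

((0, 0, 0, 0, 3); (0, 0, 2, 2, 0); (0, 2, 0, 0, 0); (2, 0, 0, 0, 0))


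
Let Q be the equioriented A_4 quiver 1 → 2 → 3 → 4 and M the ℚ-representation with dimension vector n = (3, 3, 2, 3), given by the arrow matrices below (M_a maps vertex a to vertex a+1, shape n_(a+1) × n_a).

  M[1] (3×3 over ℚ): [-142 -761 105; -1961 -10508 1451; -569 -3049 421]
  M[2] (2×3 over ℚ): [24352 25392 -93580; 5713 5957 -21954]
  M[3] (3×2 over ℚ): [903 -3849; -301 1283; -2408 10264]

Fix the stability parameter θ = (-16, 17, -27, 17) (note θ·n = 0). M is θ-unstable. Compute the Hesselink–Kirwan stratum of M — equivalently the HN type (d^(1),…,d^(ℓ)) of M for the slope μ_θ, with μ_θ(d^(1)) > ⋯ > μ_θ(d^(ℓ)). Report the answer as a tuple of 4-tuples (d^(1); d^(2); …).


Via rank(M_{q-1}∘⋯∘M_p): M ≅ I[1,2], I[1,3], I[1,4], I[4,4]^2.
μ_θ-semistable layers: μ^(1)=17; μ^(2)=-5; μ^(3)=-16

((0, 1, 0, 3); (0, 2, 2, 0); (3, 0, 0, 0))


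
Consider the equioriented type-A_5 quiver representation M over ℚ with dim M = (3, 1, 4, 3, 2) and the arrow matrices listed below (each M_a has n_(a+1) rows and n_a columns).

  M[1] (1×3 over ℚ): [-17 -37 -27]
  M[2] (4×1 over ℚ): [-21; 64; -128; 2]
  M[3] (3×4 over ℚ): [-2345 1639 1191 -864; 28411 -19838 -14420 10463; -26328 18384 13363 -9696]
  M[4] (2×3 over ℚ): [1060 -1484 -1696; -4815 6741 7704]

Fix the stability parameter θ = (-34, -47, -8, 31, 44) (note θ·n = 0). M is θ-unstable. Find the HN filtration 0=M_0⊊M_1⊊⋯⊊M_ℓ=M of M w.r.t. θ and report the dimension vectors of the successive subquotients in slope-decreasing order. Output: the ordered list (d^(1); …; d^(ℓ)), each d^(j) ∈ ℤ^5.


Via rank(M_{q-1}∘⋯∘M_p): M ≅ I[1,1]^2, I[1,4], I[3,3], I[3,4], I[3,5], I[5,5].
μ_θ-semistable layers: μ^(1)=44; μ^(2)=31; μ^(3)=-8; μ^(4)=-34; μ^(5)=-81/2

((0, 0, 0, 0, 2); (0, 0, 0, 3, 0); (0, 0, 4, 0, 0); (2, 0, 0, 0, 0); (1, 1, 0, 0, 0))


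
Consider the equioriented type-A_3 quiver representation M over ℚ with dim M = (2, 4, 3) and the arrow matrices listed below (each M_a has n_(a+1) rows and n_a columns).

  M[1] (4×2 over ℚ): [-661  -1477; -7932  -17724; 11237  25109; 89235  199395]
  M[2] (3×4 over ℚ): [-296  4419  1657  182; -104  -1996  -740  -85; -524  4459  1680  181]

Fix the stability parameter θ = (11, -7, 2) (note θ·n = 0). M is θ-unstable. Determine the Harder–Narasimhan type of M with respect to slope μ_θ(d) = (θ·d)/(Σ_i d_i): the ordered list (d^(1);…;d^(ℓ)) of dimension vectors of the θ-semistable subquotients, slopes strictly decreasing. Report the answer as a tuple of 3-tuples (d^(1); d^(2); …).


Interval decomposition of M: I[1,1], I[1,3], I[2,2], I[2,3]^2.
HN type (ℓ=3): μ^(1)=11; μ^(2)=2; μ^(3)=-7

((1, 0, 0); (1, 1, 3); (0, 3, 0))


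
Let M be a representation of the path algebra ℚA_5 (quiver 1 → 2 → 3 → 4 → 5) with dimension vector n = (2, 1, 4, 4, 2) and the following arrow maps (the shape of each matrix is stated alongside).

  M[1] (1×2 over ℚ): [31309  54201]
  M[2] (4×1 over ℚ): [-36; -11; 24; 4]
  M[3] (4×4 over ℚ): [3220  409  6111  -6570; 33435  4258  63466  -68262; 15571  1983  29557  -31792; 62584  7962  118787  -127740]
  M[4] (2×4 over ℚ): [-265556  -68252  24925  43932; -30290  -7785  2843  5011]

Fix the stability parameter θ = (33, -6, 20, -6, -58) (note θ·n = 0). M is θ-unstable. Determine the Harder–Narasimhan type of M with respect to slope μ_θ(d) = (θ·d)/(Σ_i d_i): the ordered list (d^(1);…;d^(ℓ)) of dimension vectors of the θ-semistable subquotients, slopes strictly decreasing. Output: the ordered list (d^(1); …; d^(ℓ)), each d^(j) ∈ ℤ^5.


Barcode: M ≅ I[1,1], I[1,5], I[3,3], I[3,4], I[3,5], I[4,4]. HN layers by μ_θ (6 steps, strictly decreasing):
  μ^(1)=33; μ^(2)=20; μ^(3)=7; μ^(4)=-17/5; μ^(5)=-6; μ^(6)=-44/3

((1, 0, 0, 0, 0); (0, 0, 1, 0, 0); (0, 0, 1, 1, 0); (1, 1, 1, 1, 1); (0, 0, 0, 1, 0); (0, 0, 1, 1, 1))


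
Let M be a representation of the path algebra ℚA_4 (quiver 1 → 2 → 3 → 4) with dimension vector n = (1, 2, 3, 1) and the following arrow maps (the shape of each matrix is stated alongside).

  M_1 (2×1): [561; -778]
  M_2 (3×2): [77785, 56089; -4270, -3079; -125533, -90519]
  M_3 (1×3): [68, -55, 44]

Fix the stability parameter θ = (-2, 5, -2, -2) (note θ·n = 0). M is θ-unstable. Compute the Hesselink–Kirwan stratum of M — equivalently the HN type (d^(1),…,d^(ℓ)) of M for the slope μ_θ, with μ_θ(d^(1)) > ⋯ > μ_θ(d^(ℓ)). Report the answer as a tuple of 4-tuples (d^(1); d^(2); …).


Barcode: M ≅ I[1,3], I[2,4], I[3,3]. HN layers by μ_θ (3 steps, strictly decreasing):
  μ^(1)=3/2; μ^(2)=1/3; μ^(3)=-2

((0, 1, 1, 0); (0, 1, 1, 1); (1, 0, 1, 0))


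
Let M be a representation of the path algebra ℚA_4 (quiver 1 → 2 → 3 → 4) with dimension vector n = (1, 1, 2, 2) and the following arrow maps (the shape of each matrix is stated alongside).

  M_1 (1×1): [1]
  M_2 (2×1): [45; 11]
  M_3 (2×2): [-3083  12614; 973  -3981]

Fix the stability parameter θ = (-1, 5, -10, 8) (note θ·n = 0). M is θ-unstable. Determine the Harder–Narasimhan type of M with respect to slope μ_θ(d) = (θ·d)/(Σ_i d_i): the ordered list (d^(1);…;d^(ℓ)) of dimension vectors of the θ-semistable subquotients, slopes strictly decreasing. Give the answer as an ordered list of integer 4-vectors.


Interval decomposition of M: I[1,4], I[3,4].
HN type (ℓ=3): μ^(1)=8; μ^(2)=-2; μ^(3)=-10

((0, 0, 0, 2); (1, 1, 1, 0); (0, 0, 1, 0))


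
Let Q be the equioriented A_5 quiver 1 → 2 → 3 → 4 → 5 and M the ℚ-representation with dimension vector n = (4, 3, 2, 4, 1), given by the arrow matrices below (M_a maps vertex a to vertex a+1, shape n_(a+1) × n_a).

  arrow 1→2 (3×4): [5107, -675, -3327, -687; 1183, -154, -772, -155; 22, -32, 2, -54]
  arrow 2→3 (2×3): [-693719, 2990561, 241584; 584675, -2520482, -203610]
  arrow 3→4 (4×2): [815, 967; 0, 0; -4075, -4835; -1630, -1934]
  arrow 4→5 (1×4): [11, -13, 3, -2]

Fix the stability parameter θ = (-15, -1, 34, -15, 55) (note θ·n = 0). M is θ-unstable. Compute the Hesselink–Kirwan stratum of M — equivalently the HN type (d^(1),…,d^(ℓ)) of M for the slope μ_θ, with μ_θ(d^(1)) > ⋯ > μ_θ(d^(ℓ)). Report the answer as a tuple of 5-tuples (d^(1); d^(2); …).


Via rank(M_{q-1}∘⋯∘M_p): M ≅ I[1,1], I[1,2], I[1,3], I[1,4], I[4,4]^2, I[4,5].
μ_θ-semistable layers: μ^(1)=55; μ^(2)=34; μ^(3)=19/2; μ^(4)=-1; μ^(5)=-15

((0, 0, 0, 0, 1); (0, 0, 1, 0, 0); (0, 0, 1, 1, 0); (0, 3, 0, 0, 0); (4, 0, 0, 3, 0))


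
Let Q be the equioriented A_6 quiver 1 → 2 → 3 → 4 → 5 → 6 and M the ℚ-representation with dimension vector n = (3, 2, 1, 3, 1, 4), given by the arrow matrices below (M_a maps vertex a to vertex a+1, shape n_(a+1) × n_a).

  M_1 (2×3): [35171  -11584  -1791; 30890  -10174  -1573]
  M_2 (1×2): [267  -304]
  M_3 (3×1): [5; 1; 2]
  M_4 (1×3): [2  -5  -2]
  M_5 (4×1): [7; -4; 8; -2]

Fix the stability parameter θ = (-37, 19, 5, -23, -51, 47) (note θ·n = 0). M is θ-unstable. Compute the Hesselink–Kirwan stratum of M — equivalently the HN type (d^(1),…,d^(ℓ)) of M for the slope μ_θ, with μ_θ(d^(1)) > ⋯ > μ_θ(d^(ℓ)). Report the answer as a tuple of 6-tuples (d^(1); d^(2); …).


Via rank(M_{q-1}∘⋯∘M_p): M ≅ I[1,1], I[1,2], I[1,6], I[4,4]^2, I[6,6]^3.
μ_θ-semistable layers: μ^(1)=47; μ^(2)=19; μ^(3)=-25/2; μ^(4)=-23; μ^(5)=-37

((0, 0, 0, 0, 0, 4); (0, 1, 0, 0, 0, 0); (0, 1, 1, 1, 1, 0); (0, 0, 0, 2, 0, 0); (3, 0, 0, 0, 0, 0))


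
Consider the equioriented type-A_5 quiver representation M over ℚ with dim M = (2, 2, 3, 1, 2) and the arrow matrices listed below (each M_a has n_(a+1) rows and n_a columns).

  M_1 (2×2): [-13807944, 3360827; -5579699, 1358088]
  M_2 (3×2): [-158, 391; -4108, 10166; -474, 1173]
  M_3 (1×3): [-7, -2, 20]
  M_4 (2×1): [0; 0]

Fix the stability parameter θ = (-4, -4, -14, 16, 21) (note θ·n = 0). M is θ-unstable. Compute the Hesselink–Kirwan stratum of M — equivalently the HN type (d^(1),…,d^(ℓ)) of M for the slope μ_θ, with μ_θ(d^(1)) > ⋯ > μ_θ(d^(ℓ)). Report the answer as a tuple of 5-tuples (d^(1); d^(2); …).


Interval decomposition of M: I[1,2], I[1,4], I[3,3]^2, I[5,5]^2.
HN type (ℓ=5): μ^(1)=21; μ^(2)=16; μ^(3)=-4; μ^(4)=-22/3; μ^(5)=-14

((0, 0, 0, 0, 2); (0, 0, 0, 1, 0); (1, 1, 0, 0, 0); (1, 1, 1, 0, 0); (0, 0, 2, 0, 0))


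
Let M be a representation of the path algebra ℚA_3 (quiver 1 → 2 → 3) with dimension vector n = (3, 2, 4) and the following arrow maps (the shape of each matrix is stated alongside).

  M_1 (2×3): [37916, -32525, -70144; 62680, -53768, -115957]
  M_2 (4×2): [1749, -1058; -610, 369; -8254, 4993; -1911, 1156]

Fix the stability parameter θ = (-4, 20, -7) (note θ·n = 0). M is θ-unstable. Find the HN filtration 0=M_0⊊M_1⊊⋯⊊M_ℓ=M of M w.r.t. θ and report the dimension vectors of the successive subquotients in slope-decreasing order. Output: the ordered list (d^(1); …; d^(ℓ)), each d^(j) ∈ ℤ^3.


Interval decomposition of M: I[1,1], I[1,3]^2, I[3,3]^2.
HN type (ℓ=3): μ^(1)=13/2; μ^(2)=-4; μ^(3)=-7

((0, 2, 2); (3, 0, 0); (0, 0, 2))


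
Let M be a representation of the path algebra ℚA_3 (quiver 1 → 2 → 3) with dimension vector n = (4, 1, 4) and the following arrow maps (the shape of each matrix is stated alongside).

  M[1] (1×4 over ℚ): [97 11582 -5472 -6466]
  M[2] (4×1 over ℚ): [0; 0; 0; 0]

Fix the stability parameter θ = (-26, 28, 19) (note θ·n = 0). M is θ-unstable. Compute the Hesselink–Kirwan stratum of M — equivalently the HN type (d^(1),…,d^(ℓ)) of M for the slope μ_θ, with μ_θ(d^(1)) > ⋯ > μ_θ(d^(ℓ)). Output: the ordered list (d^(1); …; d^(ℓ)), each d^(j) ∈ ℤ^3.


Barcode: M ≅ I[1,1]^3, I[1,2], I[3,3]^4. HN layers by μ_θ (3 steps, strictly decreasing):
  μ^(1)=28; μ^(2)=19; μ^(3)=-26

((0, 1, 0); (0, 0, 4); (4, 0, 0))


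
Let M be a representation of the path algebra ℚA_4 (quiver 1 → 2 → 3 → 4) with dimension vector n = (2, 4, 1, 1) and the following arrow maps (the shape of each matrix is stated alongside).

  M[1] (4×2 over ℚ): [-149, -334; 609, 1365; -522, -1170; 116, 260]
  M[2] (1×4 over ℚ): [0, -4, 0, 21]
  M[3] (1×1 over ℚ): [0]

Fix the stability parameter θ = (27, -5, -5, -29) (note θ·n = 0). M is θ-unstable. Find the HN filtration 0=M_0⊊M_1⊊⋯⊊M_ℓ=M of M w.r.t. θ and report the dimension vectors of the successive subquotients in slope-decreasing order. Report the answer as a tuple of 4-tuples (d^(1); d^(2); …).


Interval decomposition of M: I[1,2]^2, I[2,2], I[2,3], I[4,4].
HN type (ℓ=3): μ^(1)=11; μ^(2)=-5; μ^(3)=-29

((2, 2, 0, 0); (0, 2, 1, 0); (0, 0, 0, 1))


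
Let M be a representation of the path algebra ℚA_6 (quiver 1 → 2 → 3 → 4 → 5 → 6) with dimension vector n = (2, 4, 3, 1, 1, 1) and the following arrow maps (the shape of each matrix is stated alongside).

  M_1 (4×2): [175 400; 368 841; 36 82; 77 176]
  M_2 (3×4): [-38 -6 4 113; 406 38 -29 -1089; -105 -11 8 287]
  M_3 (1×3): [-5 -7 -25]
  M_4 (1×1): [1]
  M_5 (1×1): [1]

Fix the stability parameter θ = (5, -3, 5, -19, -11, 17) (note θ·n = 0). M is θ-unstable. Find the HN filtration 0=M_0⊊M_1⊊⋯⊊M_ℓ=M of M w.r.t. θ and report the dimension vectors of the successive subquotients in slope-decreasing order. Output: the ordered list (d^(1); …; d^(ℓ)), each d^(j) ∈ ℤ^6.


Via rank(M_{q-1}∘⋯∘M_p): M ≅ I[1,3], I[1,6], I[2,2], I[2,3].
μ_θ-semistable layers: μ^(1)=17; μ^(2)=5; μ^(3)=1; μ^(4)=-3; μ^(5)=-23/5

((0, 0, 0, 0, 0, 1); (0, 0, 2, 0, 0, 0); (1, 1, 0, 0, 0, 0); (0, 2, 0, 0, 0, 0); (1, 1, 1, 1, 1, 0))
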